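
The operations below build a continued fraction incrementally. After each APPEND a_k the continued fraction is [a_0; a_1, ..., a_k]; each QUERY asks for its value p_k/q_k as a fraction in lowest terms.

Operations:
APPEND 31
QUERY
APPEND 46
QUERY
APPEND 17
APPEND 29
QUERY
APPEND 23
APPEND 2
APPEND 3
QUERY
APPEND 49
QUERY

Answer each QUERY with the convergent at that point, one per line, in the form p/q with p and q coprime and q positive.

APPEND 31: p_0 = 31·1 + 0 = 31, q_0 = 31·0 + 1 = 1 → 31/1
APPEND 46: p_1 = 46·31 + 1 = 1427, q_1 = 46·1 + 0 = 46 → 1427/46
APPEND 17: p_2 = 17·1427 + 31 = 24290, q_2 = 17·46 + 1 = 783 → 24290/783
APPEND 29: p_3 = 29·24290 + 1427 = 705837, q_3 = 29·783 + 46 = 22753 → 705837/22753
APPEND 23: p_4 = 23·705837 + 24290 = 16258541, q_4 = 23·22753 + 783 = 524102 → 16258541/524102
APPEND 2: p_5 = 2·16258541 + 705837 = 33222919, q_5 = 2·524102 + 22753 = 1070957 → 33222919/1070957
APPEND 3: p_6 = 3·33222919 + 16258541 = 115927298, q_6 = 3·1070957 + 524102 = 3736973 → 115927298/3736973
APPEND 49: p_7 = 49·115927298 + 33222919 = 5713660521, q_7 = 49·3736973 + 1070957 = 184182634 → 5713660521/184182634

31/1
1427/46
705837/22753
115927298/3736973
5713660521/184182634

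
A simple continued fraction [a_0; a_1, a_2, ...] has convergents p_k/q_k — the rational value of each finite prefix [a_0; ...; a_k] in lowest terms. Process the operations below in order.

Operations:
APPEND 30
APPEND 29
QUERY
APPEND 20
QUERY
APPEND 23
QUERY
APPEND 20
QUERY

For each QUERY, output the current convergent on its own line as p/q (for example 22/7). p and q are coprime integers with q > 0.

APPEND 30: p_0 = 30·1 + 0 = 30, q_0 = 30·0 + 1 = 1 → 30/1
APPEND 29: p_1 = 29·30 + 1 = 871, q_1 = 29·1 + 0 = 29 → 871/29
APPEND 20: p_2 = 20·871 + 30 = 17450, q_2 = 20·29 + 1 = 581 → 17450/581
APPEND 23: p_3 = 23·17450 + 871 = 402221, q_3 = 23·581 + 29 = 13392 → 402221/13392
APPEND 20: p_4 = 20·402221 + 17450 = 8061870, q_4 = 20·13392 + 581 = 268421 → 8061870/268421

871/29
17450/581
402221/13392
8061870/268421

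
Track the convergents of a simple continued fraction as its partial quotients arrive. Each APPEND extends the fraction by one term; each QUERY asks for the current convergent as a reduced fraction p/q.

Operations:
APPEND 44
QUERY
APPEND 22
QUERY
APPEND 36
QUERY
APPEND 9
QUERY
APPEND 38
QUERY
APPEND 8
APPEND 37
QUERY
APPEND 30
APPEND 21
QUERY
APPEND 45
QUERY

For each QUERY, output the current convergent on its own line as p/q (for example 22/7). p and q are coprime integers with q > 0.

44/1
969/22
34928/793
315321/7159
12017126/272835
3580753299/81296878
2261480830578/51344316637
101874156427309/2312935344844

APPEND 44: p_0 = 44·1 + 0 = 44, q_0 = 44·0 + 1 = 1 → 44/1
APPEND 22: p_1 = 22·44 + 1 = 969, q_1 = 22·1 + 0 = 22 → 969/22
APPEND 36: p_2 = 36·969 + 44 = 34928, q_2 = 36·22 + 1 = 793 → 34928/793
APPEND 9: p_3 = 9·34928 + 969 = 315321, q_3 = 9·793 + 22 = 7159 → 315321/7159
APPEND 38: p_4 = 38·315321 + 34928 = 12017126, q_4 = 38·7159 + 793 = 272835 → 12017126/272835
APPEND 8: p_5 = 8·12017126 + 315321 = 96452329, q_5 = 8·272835 + 7159 = 2189839 → 96452329/2189839
APPEND 37: p_6 = 37·96452329 + 12017126 = 3580753299, q_6 = 37·2189839 + 272835 = 81296878 → 3580753299/81296878
APPEND 30: p_7 = 30·3580753299 + 96452329 = 107519051299, q_7 = 30·81296878 + 2189839 = 2441096179 → 107519051299/2441096179
APPEND 21: p_8 = 21·107519051299 + 3580753299 = 2261480830578, q_8 = 21·2441096179 + 81296878 = 51344316637 → 2261480830578/51344316637
APPEND 45: p_9 = 45·2261480830578 + 107519051299 = 101874156427309, q_9 = 45·51344316637 + 2441096179 = 2312935344844 → 101874156427309/2312935344844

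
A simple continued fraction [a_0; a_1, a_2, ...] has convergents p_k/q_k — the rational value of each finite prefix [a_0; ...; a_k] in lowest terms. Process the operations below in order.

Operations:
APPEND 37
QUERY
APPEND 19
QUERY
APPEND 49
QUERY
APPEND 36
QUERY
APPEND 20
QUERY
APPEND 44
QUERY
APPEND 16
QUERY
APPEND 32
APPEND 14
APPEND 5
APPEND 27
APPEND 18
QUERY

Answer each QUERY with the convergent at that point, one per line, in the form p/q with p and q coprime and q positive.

37/1
704/19
34533/932
1243892/33571
24912373/672352
1097388304/29617059
17583125237/474545296
19678237747589513/531089611819287

APPEND 37: p_0 = 37·1 + 0 = 37, q_0 = 37·0 + 1 = 1 → 37/1
APPEND 19: p_1 = 19·37 + 1 = 704, q_1 = 19·1 + 0 = 19 → 704/19
APPEND 49: p_2 = 49·704 + 37 = 34533, q_2 = 49·19 + 1 = 932 → 34533/932
APPEND 36: p_3 = 36·34533 + 704 = 1243892, q_3 = 36·932 + 19 = 33571 → 1243892/33571
APPEND 20: p_4 = 20·1243892 + 34533 = 24912373, q_4 = 20·33571 + 932 = 672352 → 24912373/672352
APPEND 44: p_5 = 44·24912373 + 1243892 = 1097388304, q_5 = 44·672352 + 33571 = 29617059 → 1097388304/29617059
APPEND 16: p_6 = 16·1097388304 + 24912373 = 17583125237, q_6 = 16·29617059 + 672352 = 474545296 → 17583125237/474545296
APPEND 32: p_7 = 32·17583125237 + 1097388304 = 563757395888, q_7 = 32·474545296 + 29617059 = 15215066531 → 563757395888/15215066531
APPEND 14: p_8 = 14·563757395888 + 17583125237 = 7910186667669, q_8 = 14·15215066531 + 474545296 = 213485476730 → 7910186667669/213485476730
APPEND 5: p_9 = 5·7910186667669 + 563757395888 = 40114690734233, q_9 = 5·213485476730 + 15215066531 = 1082642450181 → 40114690734233/1082642450181
APPEND 27: p_10 = 27·40114690734233 + 7910186667669 = 1091006836491960, q_10 = 27·1082642450181 + 213485476730 = 29444831631617 → 1091006836491960/29444831631617
APPEND 18: p_11 = 18·1091006836491960 + 40114690734233 = 19678237747589513, q_11 = 18·29444831631617 + 1082642450181 = 531089611819287 → 19678237747589513/531089611819287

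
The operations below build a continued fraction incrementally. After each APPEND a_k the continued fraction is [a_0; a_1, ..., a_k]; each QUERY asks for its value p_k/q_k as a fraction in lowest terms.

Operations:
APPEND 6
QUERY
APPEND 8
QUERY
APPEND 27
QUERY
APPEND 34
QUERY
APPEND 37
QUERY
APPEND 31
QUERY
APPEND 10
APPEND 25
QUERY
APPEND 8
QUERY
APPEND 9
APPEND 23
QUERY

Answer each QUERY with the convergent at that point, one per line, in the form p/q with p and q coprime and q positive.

6/1
49/8
1329/217
45235/7386
1675024/273499
51970979/8485855
13086591329/2136787080
105214115446/17179428689
22185527613335/3622467270152

APPEND 6: p_0 = 6·1 + 0 = 6, q_0 = 6·0 + 1 = 1 → 6/1
APPEND 8: p_1 = 8·6 + 1 = 49, q_1 = 8·1 + 0 = 8 → 49/8
APPEND 27: p_2 = 27·49 + 6 = 1329, q_2 = 27·8 + 1 = 217 → 1329/217
APPEND 34: p_3 = 34·1329 + 49 = 45235, q_3 = 34·217 + 8 = 7386 → 45235/7386
APPEND 37: p_4 = 37·45235 + 1329 = 1675024, q_4 = 37·7386 + 217 = 273499 → 1675024/273499
APPEND 31: p_5 = 31·1675024 + 45235 = 51970979, q_5 = 31·273499 + 7386 = 8485855 → 51970979/8485855
APPEND 10: p_6 = 10·51970979 + 1675024 = 521384814, q_6 = 10·8485855 + 273499 = 85132049 → 521384814/85132049
APPEND 25: p_7 = 25·521384814 + 51970979 = 13086591329, q_7 = 25·85132049 + 8485855 = 2136787080 → 13086591329/2136787080
APPEND 8: p_8 = 8·13086591329 + 521384814 = 105214115446, q_8 = 8·2136787080 + 85132049 = 17179428689 → 105214115446/17179428689
APPEND 9: p_9 = 9·105214115446 + 13086591329 = 960013630343, q_9 = 9·17179428689 + 2136787080 = 156751645281 → 960013630343/156751645281
APPEND 23: p_10 = 23·960013630343 + 105214115446 = 22185527613335, q_10 = 23·156751645281 + 17179428689 = 3622467270152 → 22185527613335/3622467270152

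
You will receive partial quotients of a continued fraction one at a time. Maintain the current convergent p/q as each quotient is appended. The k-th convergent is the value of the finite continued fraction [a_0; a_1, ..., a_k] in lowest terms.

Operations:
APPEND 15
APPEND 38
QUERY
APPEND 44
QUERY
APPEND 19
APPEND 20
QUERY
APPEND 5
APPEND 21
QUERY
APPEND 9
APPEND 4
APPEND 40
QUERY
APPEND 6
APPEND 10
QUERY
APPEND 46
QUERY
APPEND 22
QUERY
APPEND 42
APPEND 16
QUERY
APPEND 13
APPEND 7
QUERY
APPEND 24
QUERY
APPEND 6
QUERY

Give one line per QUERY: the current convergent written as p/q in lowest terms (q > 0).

571/38
25139/1673
9589379/638173
1026516626/68314663
1536279698341/102239386297
94094809754701/6262007897027
4337617101721882/288668340114315
95521671047636105/6356965490411957
64355486488686648777/4282856468489076101
5948818491566888755528/395893763633556916855
143612281369759359005065/9557394742514661410342
867622506710123042785918/57740262218721525378907

APPEND 15: p_0 = 15·1 + 0 = 15, q_0 = 15·0 + 1 = 1 → 15/1
APPEND 38: p_1 = 38·15 + 1 = 571, q_1 = 38·1 + 0 = 38 → 571/38
APPEND 44: p_2 = 44·571 + 15 = 25139, q_2 = 44·38 + 1 = 1673 → 25139/1673
APPEND 19: p_3 = 19·25139 + 571 = 478212, q_3 = 19·1673 + 38 = 31825 → 478212/31825
APPEND 20: p_4 = 20·478212 + 25139 = 9589379, q_4 = 20·31825 + 1673 = 638173 → 9589379/638173
APPEND 5: p_5 = 5·9589379 + 478212 = 48425107, q_5 = 5·638173 + 31825 = 3222690 → 48425107/3222690
APPEND 21: p_6 = 21·48425107 + 9589379 = 1026516626, q_6 = 21·3222690 + 638173 = 68314663 → 1026516626/68314663
APPEND 9: p_7 = 9·1026516626 + 48425107 = 9287074741, q_7 = 9·68314663 + 3222690 = 618054657 → 9287074741/618054657
APPEND 4: p_8 = 4·9287074741 + 1026516626 = 38174815590, q_8 = 4·618054657 + 68314663 = 2540533291 → 38174815590/2540533291
APPEND 40: p_9 = 40·38174815590 + 9287074741 = 1536279698341, q_9 = 40·2540533291 + 618054657 = 102239386297 → 1536279698341/102239386297
APPEND 6: p_10 = 6·1536279698341 + 38174815590 = 9255853005636, q_10 = 6·102239386297 + 2540533291 = 615976851073 → 9255853005636/615976851073
APPEND 10: p_11 = 10·9255853005636 + 1536279698341 = 94094809754701, q_11 = 10·615976851073 + 102239386297 = 6262007897027 → 94094809754701/6262007897027
APPEND 46: p_12 = 46·94094809754701 + 9255853005636 = 4337617101721882, q_12 = 46·6262007897027 + 615976851073 = 288668340114315 → 4337617101721882/288668340114315
APPEND 22: p_13 = 22·4337617101721882 + 94094809754701 = 95521671047636105, q_13 = 22·288668340114315 + 6262007897027 = 6356965490411957 → 95521671047636105/6356965490411957
APPEND 42: p_14 = 42·95521671047636105 + 4337617101721882 = 4016247801102438292, q_14 = 42·6356965490411957 + 288668340114315 = 267281218937416509 → 4016247801102438292/267281218937416509
APPEND 16: p_15 = 16·4016247801102438292 + 95521671047636105 = 64355486488686648777, q_15 = 16·267281218937416509 + 6356965490411957 = 4282856468489076101 → 64355486488686648777/4282856468489076101
APPEND 13: p_16 = 13·64355486488686648777 + 4016247801102438292 = 840637572154028872393, q_16 = 13·4282856468489076101 + 267281218937416509 = 55944415309295405822 → 840637572154028872393/55944415309295405822
APPEND 7: p_17 = 7·840637572154028872393 + 64355486488686648777 = 5948818491566888755528, q_17 = 7·55944415309295405822 + 4282856468489076101 = 395893763633556916855 → 5948818491566888755528/395893763633556916855
APPEND 24: p_18 = 24·5948818491566888755528 + 840637572154028872393 = 143612281369759359005065, q_18 = 24·395893763633556916855 + 55944415309295405822 = 9557394742514661410342 → 143612281369759359005065/9557394742514661410342
APPEND 6: p_19 = 6·143612281369759359005065 + 5948818491566888755528 = 867622506710123042785918, q_19 = 6·9557394742514661410342 + 395893763633556916855 = 57740262218721525378907 → 867622506710123042785918/57740262218721525378907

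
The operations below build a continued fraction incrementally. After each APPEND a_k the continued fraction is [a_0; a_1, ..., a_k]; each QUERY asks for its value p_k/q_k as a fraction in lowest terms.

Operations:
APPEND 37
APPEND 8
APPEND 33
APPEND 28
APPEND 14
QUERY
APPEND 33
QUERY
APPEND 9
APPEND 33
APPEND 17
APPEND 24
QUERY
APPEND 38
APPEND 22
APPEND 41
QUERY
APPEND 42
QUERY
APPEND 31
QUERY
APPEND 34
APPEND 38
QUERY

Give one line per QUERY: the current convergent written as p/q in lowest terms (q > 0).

3870492/104257
128001997/3447909
15681120752038/422392451979
539313465608470427/14527146415478472
22664304992902941878/610494078180475645
703132768245599668645/18939843570010223467
910011912931290683349349/24512416510994077017341

APPEND 37: p_0 = 37·1 + 0 = 37, q_0 = 37·0 + 1 = 1 → 37/1
APPEND 8: p_1 = 8·37 + 1 = 297, q_1 = 8·1 + 0 = 8 → 297/8
APPEND 33: p_2 = 33·297 + 37 = 9838, q_2 = 33·8 + 1 = 265 → 9838/265
APPEND 28: p_3 = 28·9838 + 297 = 275761, q_3 = 28·265 + 8 = 7428 → 275761/7428
APPEND 14: p_4 = 14·275761 + 9838 = 3870492, q_4 = 14·7428 + 265 = 104257 → 3870492/104257
APPEND 33: p_5 = 33·3870492 + 275761 = 128001997, q_5 = 33·104257 + 7428 = 3447909 → 128001997/3447909
APPEND 9: p_6 = 9·128001997 + 3870492 = 1155888465, q_6 = 9·3447909 + 104257 = 31135438 → 1155888465/31135438
APPEND 33: p_7 = 33·1155888465 + 128001997 = 38272321342, q_7 = 33·31135438 + 3447909 = 1030917363 → 38272321342/1030917363
APPEND 17: p_8 = 17·38272321342 + 1155888465 = 651785351279, q_8 = 17·1030917363 + 31135438 = 17556730609 → 651785351279/17556730609
APPEND 24: p_9 = 24·651785351279 + 38272321342 = 15681120752038, q_9 = 24·17556730609 + 1030917363 = 422392451979 → 15681120752038/422392451979
APPEND 38: p_10 = 38·15681120752038 + 651785351279 = 596534373928723, q_10 = 38·422392451979 + 17556730609 = 16068469905811 → 596534373928723/16068469905811
APPEND 22: p_11 = 22·596534373928723 + 15681120752038 = 13139437347183944, q_11 = 22·16068469905811 + 422392451979 = 353928730379821 → 13139437347183944/353928730379821
APPEND 41: p_12 = 41·13139437347183944 + 596534373928723 = 539313465608470427, q_12 = 41·353928730379821 + 16068469905811 = 14527146415478472 → 539313465608470427/14527146415478472
APPEND 42: p_13 = 42·539313465608470427 + 13139437347183944 = 22664304992902941878, q_13 = 42·14527146415478472 + 353928730379821 = 610494078180475645 → 22664304992902941878/610494078180475645
APPEND 31: p_14 = 31·22664304992902941878 + 539313465608470427 = 703132768245599668645, q_14 = 31·610494078180475645 + 14527146415478472 = 18939843570010223467 → 703132768245599668645/18939843570010223467
APPEND 34: p_15 = 34·703132768245599668645 + 22664304992902941878 = 23929178425343291675808, q_15 = 34·18939843570010223467 + 610494078180475645 = 644565175458528073523 → 23929178425343291675808/644565175458528073523
APPEND 38: p_16 = 38·23929178425343291675808 + 703132768245599668645 = 910011912931290683349349, q_16 = 38·644565175458528073523 + 18939843570010223467 = 24512416510994077017341 → 910011912931290683349349/24512416510994077017341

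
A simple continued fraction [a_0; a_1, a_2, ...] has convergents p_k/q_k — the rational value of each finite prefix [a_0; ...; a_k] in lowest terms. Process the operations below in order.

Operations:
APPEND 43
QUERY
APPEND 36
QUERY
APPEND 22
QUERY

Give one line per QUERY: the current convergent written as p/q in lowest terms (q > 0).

APPEND 43: p_0 = 43·1 + 0 = 43, q_0 = 43·0 + 1 = 1 → 43/1
APPEND 36: p_1 = 36·43 + 1 = 1549, q_1 = 36·1 + 0 = 36 → 1549/36
APPEND 22: p_2 = 22·1549 + 43 = 34121, q_2 = 22·36 + 1 = 793 → 34121/793

43/1
1549/36
34121/793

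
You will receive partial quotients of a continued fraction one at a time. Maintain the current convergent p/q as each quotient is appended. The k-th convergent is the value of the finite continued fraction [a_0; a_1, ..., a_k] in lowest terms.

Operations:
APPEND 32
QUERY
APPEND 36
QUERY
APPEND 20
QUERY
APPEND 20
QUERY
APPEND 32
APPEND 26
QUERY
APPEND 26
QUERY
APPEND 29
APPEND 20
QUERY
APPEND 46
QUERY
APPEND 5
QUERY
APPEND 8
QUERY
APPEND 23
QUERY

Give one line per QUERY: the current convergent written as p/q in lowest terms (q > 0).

32/1
1153/36
23092/721
462993/14456
386273561/12060594
10057951454/314038757
5851395265994/182697729697
269456249101451/8413214750609
1353132640773249/42248771482742
11094517375287443/346403386612545
256527032272384438/8009526663571277

APPEND 32: p_0 = 32·1 + 0 = 32, q_0 = 32·0 + 1 = 1 → 32/1
APPEND 36: p_1 = 36·32 + 1 = 1153, q_1 = 36·1 + 0 = 36 → 1153/36
APPEND 20: p_2 = 20·1153 + 32 = 23092, q_2 = 20·36 + 1 = 721 → 23092/721
APPEND 20: p_3 = 20·23092 + 1153 = 462993, q_3 = 20·721 + 36 = 14456 → 462993/14456
APPEND 32: p_4 = 32·462993 + 23092 = 14838868, q_4 = 32·14456 + 721 = 463313 → 14838868/463313
APPEND 26: p_5 = 26·14838868 + 462993 = 386273561, q_5 = 26·463313 + 14456 = 12060594 → 386273561/12060594
APPEND 26: p_6 = 26·386273561 + 14838868 = 10057951454, q_6 = 26·12060594 + 463313 = 314038757 → 10057951454/314038757
APPEND 29: p_7 = 29·10057951454 + 386273561 = 292066865727, q_7 = 29·314038757 + 12060594 = 9119184547 → 292066865727/9119184547
APPEND 20: p_8 = 20·292066865727 + 10057951454 = 5851395265994, q_8 = 20·9119184547 + 314038757 = 182697729697 → 5851395265994/182697729697
APPEND 46: p_9 = 46·5851395265994 + 292066865727 = 269456249101451, q_9 = 46·182697729697 + 9119184547 = 8413214750609 → 269456249101451/8413214750609
APPEND 5: p_10 = 5·269456249101451 + 5851395265994 = 1353132640773249, q_10 = 5·8413214750609 + 182697729697 = 42248771482742 → 1353132640773249/42248771482742
APPEND 8: p_11 = 8·1353132640773249 + 269456249101451 = 11094517375287443, q_11 = 8·42248771482742 + 8413214750609 = 346403386612545 → 11094517375287443/346403386612545
APPEND 23: p_12 = 23·11094517375287443 + 1353132640773249 = 256527032272384438, q_12 = 23·346403386612545 + 42248771482742 = 8009526663571277 → 256527032272384438/8009526663571277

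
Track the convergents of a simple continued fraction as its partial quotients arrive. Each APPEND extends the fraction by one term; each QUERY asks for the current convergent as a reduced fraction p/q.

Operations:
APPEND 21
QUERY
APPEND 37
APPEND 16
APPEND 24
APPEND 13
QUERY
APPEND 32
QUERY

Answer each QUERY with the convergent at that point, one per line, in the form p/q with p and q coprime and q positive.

APPEND 21: p_0 = 21·1 + 0 = 21, q_0 = 21·0 + 1 = 1 → 21/1
APPEND 37: p_1 = 37·21 + 1 = 778, q_1 = 37·1 + 0 = 37 → 778/37
APPEND 16: p_2 = 16·778 + 21 = 12469, q_2 = 16·37 + 1 = 593 → 12469/593
APPEND 24: p_3 = 24·12469 + 778 = 300034, q_3 = 24·593 + 37 = 14269 → 300034/14269
APPEND 13: p_4 = 13·300034 + 12469 = 3912911, q_4 = 13·14269 + 593 = 186090 → 3912911/186090
APPEND 32: p_5 = 32·3912911 + 300034 = 125513186, q_5 = 32·186090 + 14269 = 5969149 → 125513186/5969149

21/1
3912911/186090
125513186/5969149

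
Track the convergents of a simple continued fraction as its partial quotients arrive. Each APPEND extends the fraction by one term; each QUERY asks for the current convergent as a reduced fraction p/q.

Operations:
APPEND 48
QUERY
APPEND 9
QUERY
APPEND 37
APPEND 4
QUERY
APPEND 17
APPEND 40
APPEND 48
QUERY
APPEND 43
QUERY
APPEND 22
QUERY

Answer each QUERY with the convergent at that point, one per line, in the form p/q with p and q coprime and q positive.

APPEND 48: p_0 = 48·1 + 0 = 48, q_0 = 48·0 + 1 = 1 → 48/1
APPEND 9: p_1 = 9·48 + 1 = 433, q_1 = 9·1 + 0 = 9 → 433/9
APPEND 37: p_2 = 37·433 + 48 = 16069, q_2 = 37·9 + 1 = 334 → 16069/334
APPEND 4: p_3 = 4·16069 + 433 = 64709, q_3 = 4·334 + 9 = 1345 → 64709/1345
APPEND 17: p_4 = 17·64709 + 16069 = 1116122, q_4 = 17·1345 + 334 = 23199 → 1116122/23199
APPEND 40: p_5 = 40·1116122 + 64709 = 44709589, q_5 = 40·23199 + 1345 = 929305 → 44709589/929305
APPEND 48: p_6 = 48·44709589 + 1116122 = 2147176394, q_6 = 48·929305 + 23199 = 44629839 → 2147176394/44629839
APPEND 43: p_7 = 43·2147176394 + 44709589 = 92373294531, q_7 = 43·44629839 + 929305 = 1920012382 → 92373294531/1920012382
APPEND 22: p_8 = 22·92373294531 + 2147176394 = 2034359656076, q_8 = 22·1920012382 + 44629839 = 42284902243 → 2034359656076/42284902243

48/1
433/9
64709/1345
2147176394/44629839
92373294531/1920012382
2034359656076/42284902243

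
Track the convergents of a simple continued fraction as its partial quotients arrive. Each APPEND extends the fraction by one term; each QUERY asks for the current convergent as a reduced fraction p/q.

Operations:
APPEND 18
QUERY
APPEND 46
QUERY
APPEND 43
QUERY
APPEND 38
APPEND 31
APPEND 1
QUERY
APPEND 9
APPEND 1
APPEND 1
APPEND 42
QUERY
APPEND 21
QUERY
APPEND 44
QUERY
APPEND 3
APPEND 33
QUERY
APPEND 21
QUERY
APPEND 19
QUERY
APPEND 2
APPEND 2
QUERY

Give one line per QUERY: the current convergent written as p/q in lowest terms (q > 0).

18/1
829/46
35665/1979
43430833/2409915
38668465454/2145658015
812947109829/45109276034
35808341297930/1986953803511
3607661384417357/200183986460222
75869127043768116/4209869686351229
1445121075216011561/80187708027133573
7377343630167594037/409358279508370323

APPEND 18: p_0 = 18·1 + 0 = 18, q_0 = 18·0 + 1 = 1 → 18/1
APPEND 46: p_1 = 46·18 + 1 = 829, q_1 = 46·1 + 0 = 46 → 829/46
APPEND 43: p_2 = 43·829 + 18 = 35665, q_2 = 43·46 + 1 = 1979 → 35665/1979
APPEND 38: p_3 = 38·35665 + 829 = 1356099, q_3 = 38·1979 + 46 = 75248 → 1356099/75248
APPEND 31: p_4 = 31·1356099 + 35665 = 42074734, q_4 = 31·75248 + 1979 = 2334667 → 42074734/2334667
APPEND 1: p_5 = 1·42074734 + 1356099 = 43430833, q_5 = 1·2334667 + 75248 = 2409915 → 43430833/2409915
APPEND 9: p_6 = 9·43430833 + 42074734 = 432952231, q_6 = 9·2409915 + 2334667 = 24023902 → 432952231/24023902
APPEND 1: p_7 = 1·432952231 + 43430833 = 476383064, q_7 = 1·24023902 + 2409915 = 26433817 → 476383064/26433817
APPEND 1: p_8 = 1·476383064 + 432952231 = 909335295, q_8 = 1·26433817 + 24023902 = 50457719 → 909335295/50457719
APPEND 42: p_9 = 42·909335295 + 476383064 = 38668465454, q_9 = 42·50457719 + 26433817 = 2145658015 → 38668465454/2145658015
APPEND 21: p_10 = 21·38668465454 + 909335295 = 812947109829, q_10 = 21·2145658015 + 50457719 = 45109276034 → 812947109829/45109276034
APPEND 44: p_11 = 44·812947109829 + 38668465454 = 35808341297930, q_11 = 44·45109276034 + 2145658015 = 1986953803511 → 35808341297930/1986953803511
APPEND 3: p_12 = 3·35808341297930 + 812947109829 = 108237971003619, q_12 = 3·1986953803511 + 45109276034 = 6005970686567 → 108237971003619/6005970686567
APPEND 33: p_13 = 33·108237971003619 + 35808341297930 = 3607661384417357, q_13 = 33·6005970686567 + 1986953803511 = 200183986460222 → 3607661384417357/200183986460222
APPEND 21: p_14 = 21·3607661384417357 + 108237971003619 = 75869127043768116, q_14 = 21·200183986460222 + 6005970686567 = 4209869686351229 → 75869127043768116/4209869686351229
APPEND 19: p_15 = 19·75869127043768116 + 3607661384417357 = 1445121075216011561, q_15 = 19·4209869686351229 + 200183986460222 = 80187708027133573 → 1445121075216011561/80187708027133573
APPEND 2: p_16 = 2·1445121075216011561 + 75869127043768116 = 2966111277475791238, q_16 = 2·80187708027133573 + 4209869686351229 = 164585285740618375 → 2966111277475791238/164585285740618375
APPEND 2: p_17 = 2·2966111277475791238 + 1445121075216011561 = 7377343630167594037, q_17 = 2·164585285740618375 + 80187708027133573 = 409358279508370323 → 7377343630167594037/409358279508370323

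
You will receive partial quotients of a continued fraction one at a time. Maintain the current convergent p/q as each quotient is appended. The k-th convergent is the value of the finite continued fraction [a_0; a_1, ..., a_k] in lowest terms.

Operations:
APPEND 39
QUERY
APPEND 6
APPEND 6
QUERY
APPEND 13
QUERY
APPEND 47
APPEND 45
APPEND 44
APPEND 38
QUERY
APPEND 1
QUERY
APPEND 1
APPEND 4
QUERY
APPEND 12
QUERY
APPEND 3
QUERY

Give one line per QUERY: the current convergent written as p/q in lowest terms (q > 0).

APPEND 39: p_0 = 39·1 + 0 = 39, q_0 = 39·0 + 1 = 1 → 39/1
APPEND 6: p_1 = 6·39 + 1 = 235, q_1 = 6·1 + 0 = 6 → 235/6
APPEND 6: p_2 = 6·235 + 39 = 1449, q_2 = 6·6 + 1 = 37 → 1449/37
APPEND 13: p_3 = 13·1449 + 235 = 19072, q_3 = 13·37 + 6 = 487 → 19072/487
APPEND 47: p_4 = 47·19072 + 1449 = 897833, q_4 = 47·487 + 37 = 22926 → 897833/22926
APPEND 45: p_5 = 45·897833 + 19072 = 40421557, q_5 = 45·22926 + 487 = 1032157 → 40421557/1032157
APPEND 44: p_6 = 44·40421557 + 897833 = 1779446341, q_6 = 44·1032157 + 22926 = 45437834 → 1779446341/45437834
APPEND 38: p_7 = 38·1779446341 + 40421557 = 67659382515, q_7 = 38·45437834 + 1032157 = 1727669849 → 67659382515/1727669849
APPEND 1: p_8 = 1·67659382515 + 1779446341 = 69438828856, q_8 = 1·1727669849 + 45437834 = 1773107683 → 69438828856/1773107683
APPEND 1: p_9 = 1·69438828856 + 67659382515 = 137098211371, q_9 = 1·1773107683 + 1727669849 = 3500777532 → 137098211371/3500777532
APPEND 4: p_10 = 4·137098211371 + 69438828856 = 617831674340, q_10 = 4·3500777532 + 1773107683 = 15776217811 → 617831674340/15776217811
APPEND 12: p_11 = 12·617831674340 + 137098211371 = 7551078303451, q_11 = 12·15776217811 + 3500777532 = 192815391264 → 7551078303451/192815391264
APPEND 3: p_12 = 3·7551078303451 + 617831674340 = 23271066584693, q_12 = 3·192815391264 + 15776217811 = 594222391603 → 23271066584693/594222391603

39/1
1449/37
19072/487
67659382515/1727669849
69438828856/1773107683
617831674340/15776217811
7551078303451/192815391264
23271066584693/594222391603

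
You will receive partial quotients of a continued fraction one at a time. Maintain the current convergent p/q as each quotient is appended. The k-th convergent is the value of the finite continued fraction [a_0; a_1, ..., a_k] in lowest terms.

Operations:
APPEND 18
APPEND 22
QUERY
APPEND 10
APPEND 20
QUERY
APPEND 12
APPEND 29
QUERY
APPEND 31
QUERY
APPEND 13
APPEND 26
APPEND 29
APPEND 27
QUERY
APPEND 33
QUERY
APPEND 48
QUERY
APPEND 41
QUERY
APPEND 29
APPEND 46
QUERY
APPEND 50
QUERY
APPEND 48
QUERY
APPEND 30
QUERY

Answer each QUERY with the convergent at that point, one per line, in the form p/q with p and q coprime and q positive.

APPEND 18: p_0 = 18·1 + 0 = 18, q_0 = 18·0 + 1 = 1 → 18/1
APPEND 22: p_1 = 22·18 + 1 = 397, q_1 = 22·1 + 0 = 22 → 397/22
APPEND 10: p_2 = 10·397 + 18 = 3988, q_2 = 10·22 + 1 = 221 → 3988/221
APPEND 20: p_3 = 20·3988 + 397 = 80157, q_3 = 20·221 + 22 = 4442 → 80157/4442
APPEND 12: p_4 = 12·80157 + 3988 = 965872, q_4 = 12·4442 + 221 = 53525 → 965872/53525
APPEND 29: p_5 = 29·965872 + 80157 = 28090445, q_5 = 29·53525 + 4442 = 1556667 → 28090445/1556667
APPEND 31: p_6 = 31·28090445 + 965872 = 871769667, q_6 = 31·1556667 + 53525 = 48310202 → 871769667/48310202
APPEND 13: p_7 = 13·871769667 + 28090445 = 11361096116, q_7 = 13·48310202 + 1556667 = 629589293 → 11361096116/629589293
APPEND 26: p_8 = 26·11361096116 + 871769667 = 296260268683, q_8 = 26·629589293 + 48310202 = 16417631820 → 296260268683/16417631820
APPEND 29: p_9 = 29·296260268683 + 11361096116 = 8602908887923, q_9 = 29·16417631820 + 629589293 = 476740912073 → 8602908887923/476740912073
APPEND 27: p_10 = 27·8602908887923 + 296260268683 = 232574800242604, q_10 = 27·476740912073 + 16417631820 = 12888422257791 → 232574800242604/12888422257791
APPEND 33: p_11 = 33·232574800242604 + 8602908887923 = 7683571316893855, q_11 = 33·12888422257791 + 476740912073 = 425794675419176 → 7683571316893855/425794675419176
APPEND 48: p_12 = 48·7683571316893855 + 232574800242604 = 369043998011147644, q_12 = 48·425794675419176 + 12888422257791 = 20451032842378239 → 369043998011147644/20451032842378239
APPEND 41: p_13 = 41·369043998011147644 + 7683571316893855 = 15138487489773947259, q_13 = 41·20451032842378239 + 425794675419176 = 838918141212926975 → 15138487489773947259/838918141212926975
APPEND 29: p_14 = 29·15138487489773947259 + 369043998011147644 = 439385181201455618155, q_14 = 29·838918141212926975 + 20451032842378239 = 24349077128017260514 → 439385181201455618155/24349077128017260514
APPEND 46: p_15 = 46·439385181201455618155 + 15138487489773947259 = 20226856822756732382389, q_15 = 46·24349077128017260514 + 838918141212926975 = 1120896466030006910619 → 20226856822756732382389/1120896466030006910619
APPEND 50: p_16 = 50·20226856822756732382389 + 439385181201455618155 = 1011782226319038074737605, q_16 = 50·1120896466030006910619 + 24349077128017260514 = 56069172378628362791464 → 1011782226319038074737605/56069172378628362791464
APPEND 48: p_17 = 48·1011782226319038074737605 + 20226856822756732382389 = 48585773720136584319787429, q_17 = 48·56069172378628362791464 + 1120896466030006910619 = 2692441170640191420900891 → 48585773720136584319787429/2692441170640191420900891
APPEND 30: p_18 = 30·48585773720136584319787429 + 1011782226319038074737605 = 1458584993830416567668360475, q_18 = 30·2692441170640191420900891 + 56069172378628362791464 = 80829304291584370989818194 → 1458584993830416567668360475/80829304291584370989818194

397/22
80157/4442
28090445/1556667
871769667/48310202
232574800242604/12888422257791
7683571316893855/425794675419176
369043998011147644/20451032842378239
15138487489773947259/838918141212926975
20226856822756732382389/1120896466030006910619
1011782226319038074737605/56069172378628362791464
48585773720136584319787429/2692441170640191420900891
1458584993830416567668360475/80829304291584370989818194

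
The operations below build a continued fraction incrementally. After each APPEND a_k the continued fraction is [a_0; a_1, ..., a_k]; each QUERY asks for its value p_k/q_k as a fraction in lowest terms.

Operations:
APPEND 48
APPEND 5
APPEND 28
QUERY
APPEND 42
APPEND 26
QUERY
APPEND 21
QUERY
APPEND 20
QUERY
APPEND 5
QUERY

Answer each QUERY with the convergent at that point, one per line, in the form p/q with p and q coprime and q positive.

APPEND 48: p_0 = 48·1 + 0 = 48, q_0 = 48·0 + 1 = 1 → 48/1
APPEND 5: p_1 = 5·48 + 1 = 241, q_1 = 5·1 + 0 = 5 → 241/5
APPEND 28: p_2 = 28·241 + 48 = 6796, q_2 = 28·5 + 1 = 141 → 6796/141
APPEND 42: p_3 = 42·6796 + 241 = 285673, q_3 = 42·141 + 5 = 5927 → 285673/5927
APPEND 26: p_4 = 26·285673 + 6796 = 7434294, q_4 = 26·5927 + 141 = 154243 → 7434294/154243
APPEND 21: p_5 = 21·7434294 + 285673 = 156405847, q_5 = 21·154243 + 5927 = 3245030 → 156405847/3245030
APPEND 20: p_6 = 20·156405847 + 7434294 = 3135551234, q_6 = 20·3245030 + 154243 = 65054843 → 3135551234/65054843
APPEND 5: p_7 = 5·3135551234 + 156405847 = 15834162017, q_7 = 5·65054843 + 3245030 = 328519245 → 15834162017/328519245

6796/141
7434294/154243
156405847/3245030
3135551234/65054843
15834162017/328519245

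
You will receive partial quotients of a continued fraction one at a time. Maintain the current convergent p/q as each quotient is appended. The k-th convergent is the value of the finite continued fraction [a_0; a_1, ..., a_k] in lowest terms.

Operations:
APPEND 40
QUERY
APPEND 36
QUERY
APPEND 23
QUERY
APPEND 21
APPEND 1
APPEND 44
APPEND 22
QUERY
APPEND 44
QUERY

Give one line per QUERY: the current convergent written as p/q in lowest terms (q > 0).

40/1
1441/36
33183/829
724153771/18091296
31895648756/796838525

APPEND 40: p_0 = 40·1 + 0 = 40, q_0 = 40·0 + 1 = 1 → 40/1
APPEND 36: p_1 = 36·40 + 1 = 1441, q_1 = 36·1 + 0 = 36 → 1441/36
APPEND 23: p_2 = 23·1441 + 40 = 33183, q_2 = 23·36 + 1 = 829 → 33183/829
APPEND 21: p_3 = 21·33183 + 1441 = 698284, q_3 = 21·829 + 36 = 17445 → 698284/17445
APPEND 1: p_4 = 1·698284 + 33183 = 731467, q_4 = 1·17445 + 829 = 18274 → 731467/18274
APPEND 44: p_5 = 44·731467 + 698284 = 32882832, q_5 = 44·18274 + 17445 = 821501 → 32882832/821501
APPEND 22: p_6 = 22·32882832 + 731467 = 724153771, q_6 = 22·821501 + 18274 = 18091296 → 724153771/18091296
APPEND 44: p_7 = 44·724153771 + 32882832 = 31895648756, q_7 = 44·18091296 + 821501 = 796838525 → 31895648756/796838525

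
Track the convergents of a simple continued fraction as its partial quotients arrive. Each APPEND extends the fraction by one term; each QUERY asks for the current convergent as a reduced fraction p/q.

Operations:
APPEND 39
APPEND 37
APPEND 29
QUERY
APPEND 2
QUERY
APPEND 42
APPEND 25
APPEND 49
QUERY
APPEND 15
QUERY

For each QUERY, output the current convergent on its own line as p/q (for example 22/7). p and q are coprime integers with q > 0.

41915/1074
85274/2185
4446495024/113933809
66788096209/1711330420

APPEND 39: p_0 = 39·1 + 0 = 39, q_0 = 39·0 + 1 = 1 → 39/1
APPEND 37: p_1 = 37·39 + 1 = 1444, q_1 = 37·1 + 0 = 37 → 1444/37
APPEND 29: p_2 = 29·1444 + 39 = 41915, q_2 = 29·37 + 1 = 1074 → 41915/1074
APPEND 2: p_3 = 2·41915 + 1444 = 85274, q_3 = 2·1074 + 37 = 2185 → 85274/2185
APPEND 42: p_4 = 42·85274 + 41915 = 3623423, q_4 = 42·2185 + 1074 = 92844 → 3623423/92844
APPEND 25: p_5 = 25·3623423 + 85274 = 90670849, q_5 = 25·92844 + 2185 = 2323285 → 90670849/2323285
APPEND 49: p_6 = 49·90670849 + 3623423 = 4446495024, q_6 = 49·2323285 + 92844 = 113933809 → 4446495024/113933809
APPEND 15: p_7 = 15·4446495024 + 90670849 = 66788096209, q_7 = 15·113933809 + 2323285 = 1711330420 → 66788096209/1711330420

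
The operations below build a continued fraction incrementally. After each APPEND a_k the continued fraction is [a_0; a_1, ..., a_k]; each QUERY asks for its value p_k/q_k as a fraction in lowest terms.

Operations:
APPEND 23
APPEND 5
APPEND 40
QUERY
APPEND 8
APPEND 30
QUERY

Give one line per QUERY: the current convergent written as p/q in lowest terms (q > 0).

4663/201
1127263/48591

APPEND 23: p_0 = 23·1 + 0 = 23, q_0 = 23·0 + 1 = 1 → 23/1
APPEND 5: p_1 = 5·23 + 1 = 116, q_1 = 5·1 + 0 = 5 → 116/5
APPEND 40: p_2 = 40·116 + 23 = 4663, q_2 = 40·5 + 1 = 201 → 4663/201
APPEND 8: p_3 = 8·4663 + 116 = 37420, q_3 = 8·201 + 5 = 1613 → 37420/1613
APPEND 30: p_4 = 30·37420 + 4663 = 1127263, q_4 = 30·1613 + 201 = 48591 → 1127263/48591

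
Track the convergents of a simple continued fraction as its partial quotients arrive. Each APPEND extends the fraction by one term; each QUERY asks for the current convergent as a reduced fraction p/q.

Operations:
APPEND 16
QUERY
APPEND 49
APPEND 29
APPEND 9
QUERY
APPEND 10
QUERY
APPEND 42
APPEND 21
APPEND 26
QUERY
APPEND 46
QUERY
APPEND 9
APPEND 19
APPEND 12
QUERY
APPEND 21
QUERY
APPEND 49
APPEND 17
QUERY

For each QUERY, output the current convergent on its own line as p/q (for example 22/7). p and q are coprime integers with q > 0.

APPEND 16: p_0 = 16·1 + 0 = 16, q_0 = 16·0 + 1 = 1 → 16/1
APPEND 49: p_1 = 49·16 + 1 = 785, q_1 = 49·1 + 0 = 49 → 785/49
APPEND 29: p_2 = 29·785 + 16 = 22781, q_2 = 29·49 + 1 = 1422 → 22781/1422
APPEND 9: p_3 = 9·22781 + 785 = 205814, q_3 = 9·1422 + 49 = 12847 → 205814/12847
APPEND 10: p_4 = 10·205814 + 22781 = 2080921, q_4 = 10·12847 + 1422 = 129892 → 2080921/129892
APPEND 42: p_5 = 42·2080921 + 205814 = 87604496, q_5 = 42·129892 + 12847 = 5468311 → 87604496/5468311
APPEND 21: p_6 = 21·87604496 + 2080921 = 1841775337, q_6 = 21·5468311 + 129892 = 114964423 → 1841775337/114964423
APPEND 26: p_7 = 26·1841775337 + 87604496 = 47973763258, q_7 = 26·114964423 + 5468311 = 2994543309 → 47973763258/2994543309
APPEND 46: p_8 = 46·47973763258 + 1841775337 = 2208634885205, q_8 = 46·2994543309 + 114964423 = 137863956637 → 2208634885205/137863956637
APPEND 9: p_9 = 9·2208634885205 + 47973763258 = 19925687730103, q_9 = 9·137863956637 + 2994543309 = 1243770153042 → 19925687730103/1243770153042
APPEND 19: p_10 = 19·19925687730103 + 2208634885205 = 380796701757162, q_10 = 19·1243770153042 + 137863956637 = 23769496864435 → 380796701757162/23769496864435
APPEND 12: p_11 = 12·380796701757162 + 19925687730103 = 4589486108816047, q_11 = 12·23769496864435 + 1243770153042 = 286477732526262 → 4589486108816047/286477732526262
APPEND 21: p_12 = 21·4589486108816047 + 380796701757162 = 96760004986894149, q_12 = 21·286477732526262 + 23769496864435 = 6039801879915937 → 96760004986894149/6039801879915937
APPEND 49: p_13 = 49·96760004986894149 + 4589486108816047 = 4745829730466629348, q_13 = 49·6039801879915937 + 286477732526262 = 296236769848407175 → 4745829730466629348/296236769848407175
APPEND 17: p_14 = 17·4745829730466629348 + 96760004986894149 = 80775865422919593065, q_14 = 17·296236769848407175 + 6039801879915937 = 5042064889302837912 → 80775865422919593065/5042064889302837912

16/1
205814/12847
2080921/129892
47973763258/2994543309
2208634885205/137863956637
4589486108816047/286477732526262
96760004986894149/6039801879915937
80775865422919593065/5042064889302837912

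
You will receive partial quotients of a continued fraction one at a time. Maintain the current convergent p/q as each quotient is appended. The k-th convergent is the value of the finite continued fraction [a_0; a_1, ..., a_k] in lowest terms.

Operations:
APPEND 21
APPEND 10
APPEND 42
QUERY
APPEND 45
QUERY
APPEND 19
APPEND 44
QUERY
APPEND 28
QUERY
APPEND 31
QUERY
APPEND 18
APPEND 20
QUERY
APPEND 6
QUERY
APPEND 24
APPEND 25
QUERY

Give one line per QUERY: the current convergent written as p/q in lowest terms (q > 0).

APPEND 21: p_0 = 21·1 + 0 = 21, q_0 = 21·0 + 1 = 1 → 21/1
APPEND 10: p_1 = 10·21 + 1 = 211, q_1 = 10·1 + 0 = 10 → 211/10
APPEND 42: p_2 = 42·211 + 21 = 8883, q_2 = 42·10 + 1 = 421 → 8883/421
APPEND 45: p_3 = 45·8883 + 211 = 399946, q_3 = 45·421 + 10 = 18955 → 399946/18955
APPEND 19: p_4 = 19·399946 + 8883 = 7607857, q_4 = 19·18955 + 421 = 360566 → 7607857/360566
APPEND 44: p_5 = 44·7607857 + 399946 = 335145654, q_5 = 44·360566 + 18955 = 15883859 → 335145654/15883859
APPEND 28: p_6 = 28·335145654 + 7607857 = 9391686169, q_6 = 28·15883859 + 360566 = 445108618 → 9391686169/445108618
APPEND 31: p_7 = 31·9391686169 + 335145654 = 291477416893, q_7 = 31·445108618 + 15883859 = 13814251017 → 291477416893/13814251017
APPEND 18: p_8 = 18·291477416893 + 9391686169 = 5255985190243, q_8 = 18·13814251017 + 445108618 = 249101626924 → 5255985190243/249101626924
APPEND 20: p_9 = 20·5255985190243 + 291477416893 = 105411181221753, q_9 = 20·249101626924 + 13814251017 = 4995846789497 → 105411181221753/4995846789497
APPEND 6: p_10 = 6·105411181221753 + 5255985190243 = 637723072520761, q_10 = 6·4995846789497 + 249101626924 = 30224182363906 → 637723072520761/30224182363906
APPEND 24: p_11 = 24·637723072520761 + 105411181221753 = 15410764921720017, q_11 = 24·30224182363906 + 4995846789497 = 730376223523241 → 15410764921720017/730376223523241
APPEND 25: p_12 = 25·15410764921720017 + 637723072520761 = 385906846115521186, q_12 = 25·730376223523241 + 30224182363906 = 18289629770444931 → 385906846115521186/18289629770444931

8883/421
399946/18955
335145654/15883859
9391686169/445108618
291477416893/13814251017
105411181221753/4995846789497
637723072520761/30224182363906
385906846115521186/18289629770444931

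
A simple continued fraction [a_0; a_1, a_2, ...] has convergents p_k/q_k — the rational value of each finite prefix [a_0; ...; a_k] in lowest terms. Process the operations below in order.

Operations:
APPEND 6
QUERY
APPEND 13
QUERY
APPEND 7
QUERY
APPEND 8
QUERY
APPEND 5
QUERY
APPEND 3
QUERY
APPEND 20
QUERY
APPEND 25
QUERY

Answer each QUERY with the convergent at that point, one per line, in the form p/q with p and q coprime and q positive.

APPEND 6: p_0 = 6·1 + 0 = 6, q_0 = 6·0 + 1 = 1 → 6/1
APPEND 13: p_1 = 13·6 + 1 = 79, q_1 = 13·1 + 0 = 13 → 79/13
APPEND 7: p_2 = 7·79 + 6 = 559, q_2 = 7·13 + 1 = 92 → 559/92
APPEND 8: p_3 = 8·559 + 79 = 4551, q_3 = 8·92 + 13 = 749 → 4551/749
APPEND 5: p_4 = 5·4551 + 559 = 23314, q_4 = 5·749 + 92 = 3837 → 23314/3837
APPEND 3: p_5 = 3·23314 + 4551 = 74493, q_5 = 3·3837 + 749 = 12260 → 74493/12260
APPEND 20: p_6 = 20·74493 + 23314 = 1513174, q_6 = 20·12260 + 3837 = 249037 → 1513174/249037
APPEND 25: p_7 = 25·1513174 + 74493 = 37903843, q_7 = 25·249037 + 12260 = 6238185 → 37903843/6238185

6/1
79/13
559/92
4551/749
23314/3837
74493/12260
1513174/249037
37903843/6238185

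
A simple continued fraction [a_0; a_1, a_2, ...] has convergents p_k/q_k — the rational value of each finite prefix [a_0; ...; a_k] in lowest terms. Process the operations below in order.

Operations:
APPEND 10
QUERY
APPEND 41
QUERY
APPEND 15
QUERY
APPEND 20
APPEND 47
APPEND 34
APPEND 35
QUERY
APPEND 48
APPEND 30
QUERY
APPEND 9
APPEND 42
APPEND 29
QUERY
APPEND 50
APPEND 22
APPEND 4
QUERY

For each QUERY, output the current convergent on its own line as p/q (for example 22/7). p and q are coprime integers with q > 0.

10/1
411/41
6175/616
6947857357/693097988
10017812760607/999347786198
110602715177245725/11033404317008933
492963651595447438817/49176616260508183286

APPEND 10: p_0 = 10·1 + 0 = 10, q_0 = 10·0 + 1 = 1 → 10/1
APPEND 41: p_1 = 41·10 + 1 = 411, q_1 = 41·1 + 0 = 41 → 411/41
APPEND 15: p_2 = 15·411 + 10 = 6175, q_2 = 15·41 + 1 = 616 → 6175/616
APPEND 20: p_3 = 20·6175 + 411 = 123911, q_3 = 20·616 + 41 = 12361 → 123911/12361
APPEND 47: p_4 = 47·123911 + 6175 = 5829992, q_4 = 47·12361 + 616 = 581583 → 5829992/581583
APPEND 34: p_5 = 34·5829992 + 123911 = 198343639, q_5 = 34·581583 + 12361 = 19786183 → 198343639/19786183
APPEND 35: p_6 = 35·198343639 + 5829992 = 6947857357, q_6 = 35·19786183 + 581583 = 693097988 → 6947857357/693097988
APPEND 48: p_7 = 48·6947857357 + 198343639 = 333695496775, q_7 = 48·693097988 + 19786183 = 33288489607 → 333695496775/33288489607
APPEND 30: p_8 = 30·333695496775 + 6947857357 = 10017812760607, q_8 = 30·33288489607 + 693097988 = 999347786198 → 10017812760607/999347786198
APPEND 9: p_9 = 9·10017812760607 + 333695496775 = 90494010342238, q_9 = 9·999347786198 + 33288489607 = 9027418565389 → 90494010342238/9027418565389
APPEND 42: p_10 = 42·90494010342238 + 10017812760607 = 3810766247134603, q_10 = 42·9027418565389 + 999347786198 = 380150927532536 → 3810766247134603/380150927532536
APPEND 29: p_11 = 29·3810766247134603 + 90494010342238 = 110602715177245725, q_11 = 29·380150927532536 + 9027418565389 = 11033404317008933 → 110602715177245725/11033404317008933
APPEND 50: p_12 = 50·110602715177245725 + 3810766247134603 = 5533946525109420853, q_12 = 50·11033404317008933 + 380150927532536 = 552050366777979186 → 5533946525109420853/552050366777979186
APPEND 22: p_13 = 22·5533946525109420853 + 110602715177245725 = 121857426267584504491, q_13 = 22·552050366777979186 + 11033404317008933 = 12156141473432551025 → 121857426267584504491/12156141473432551025
APPEND 4: p_14 = 4·121857426267584504491 + 5533946525109420853 = 492963651595447438817, q_14 = 4·12156141473432551025 + 552050366777979186 = 49176616260508183286 → 492963651595447438817/49176616260508183286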